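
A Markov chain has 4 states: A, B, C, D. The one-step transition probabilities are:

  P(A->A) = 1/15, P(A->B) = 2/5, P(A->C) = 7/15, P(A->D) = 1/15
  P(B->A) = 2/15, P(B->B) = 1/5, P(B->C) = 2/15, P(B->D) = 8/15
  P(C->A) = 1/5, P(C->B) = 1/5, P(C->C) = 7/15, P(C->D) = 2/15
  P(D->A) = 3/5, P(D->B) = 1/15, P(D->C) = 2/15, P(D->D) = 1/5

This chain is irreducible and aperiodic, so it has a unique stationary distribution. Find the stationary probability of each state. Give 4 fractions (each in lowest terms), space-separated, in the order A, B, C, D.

Answer: 229/950 104/475 609/1900 417/1900

Derivation:
The stationary distribution satisfies pi = pi * P, i.e.:
  pi_A = 1/15*pi_A + 2/15*pi_B + 1/5*pi_C + 3/5*pi_D
  pi_B = 2/5*pi_A + 1/5*pi_B + 1/5*pi_C + 1/15*pi_D
  pi_C = 7/15*pi_A + 2/15*pi_B + 7/15*pi_C + 2/15*pi_D
  pi_D = 1/15*pi_A + 8/15*pi_B + 2/15*pi_C + 1/5*pi_D
with normalization: pi_A + pi_B + pi_C + pi_D = 1.

Using the first 3 balance equations plus normalization, the linear system A*pi = b is:
  [-14/15, 2/15, 1/5, 3/5] . pi = 0
  [2/5, -4/5, 1/5, 1/15] . pi = 0
  [7/15, 2/15, -8/15, 2/15] . pi = 0
  [1, 1, 1, 1] . pi = 1

Solving yields:
  pi_A = 229/950
  pi_B = 104/475
  pi_C = 609/1900
  pi_D = 417/1900

Verification (pi * P):
  229/950*1/15 + 104/475*2/15 + 609/1900*1/5 + 417/1900*3/5 = 229/950 = pi_A  (ok)
  229/950*2/5 + 104/475*1/5 + 609/1900*1/5 + 417/1900*1/15 = 104/475 = pi_B  (ok)
  229/950*7/15 + 104/475*2/15 + 609/1900*7/15 + 417/1900*2/15 = 609/1900 = pi_C  (ok)
  229/950*1/15 + 104/475*8/15 + 609/1900*2/15 + 417/1900*1/5 = 417/1900 = pi_D  (ok)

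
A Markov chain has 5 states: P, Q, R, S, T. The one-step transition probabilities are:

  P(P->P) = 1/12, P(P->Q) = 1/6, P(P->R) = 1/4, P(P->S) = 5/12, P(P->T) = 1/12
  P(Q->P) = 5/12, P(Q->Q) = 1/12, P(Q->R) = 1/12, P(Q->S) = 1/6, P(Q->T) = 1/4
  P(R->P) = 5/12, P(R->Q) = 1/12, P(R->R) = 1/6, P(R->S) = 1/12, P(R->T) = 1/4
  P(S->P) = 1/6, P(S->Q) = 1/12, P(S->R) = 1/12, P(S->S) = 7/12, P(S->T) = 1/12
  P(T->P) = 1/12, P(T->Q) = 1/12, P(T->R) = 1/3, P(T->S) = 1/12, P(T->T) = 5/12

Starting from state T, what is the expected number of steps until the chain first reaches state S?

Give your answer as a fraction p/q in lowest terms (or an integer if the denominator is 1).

Let h_i = expected steps to first reach S from state i.
Boundary: h_S = 0.
First-step equations for the other states:
  h_P = 1 + 1/12*h_P + 1/6*h_Q + 1/4*h_R + 5/12*h_S + 1/12*h_T
  h_Q = 1 + 5/12*h_P + 1/12*h_Q + 1/12*h_R + 1/6*h_S + 1/4*h_T
  h_R = 1 + 5/12*h_P + 1/12*h_Q + 1/6*h_R + 1/12*h_S + 1/4*h_T
  h_T = 1 + 1/12*h_P + 1/12*h_Q + 1/3*h_R + 1/12*h_S + 5/12*h_T

Substituting h_S = 0 and rearranging gives the linear system (I - Q) h = 1:
  [11/12, -1/6, -1/4, -1/12] . (h_P, h_Q, h_R, h_T) = 1
  [-5/12, 11/12, -1/12, -1/4] . (h_P, h_Q, h_R, h_T) = 1
  [-5/12, -1/12, 5/6, -1/4] . (h_P, h_Q, h_R, h_T) = 1
  [-1/12, -1/12, -1/3, 7/12] . (h_P, h_Q, h_R, h_T) = 1

Solving yields:
  h_P = 8004/1919
  h_Q = 528/101
  h_R = 576/101
  h_T = 120/19

Starting state is T, so the expected hitting time is h_T = 120/19.

Answer: 120/19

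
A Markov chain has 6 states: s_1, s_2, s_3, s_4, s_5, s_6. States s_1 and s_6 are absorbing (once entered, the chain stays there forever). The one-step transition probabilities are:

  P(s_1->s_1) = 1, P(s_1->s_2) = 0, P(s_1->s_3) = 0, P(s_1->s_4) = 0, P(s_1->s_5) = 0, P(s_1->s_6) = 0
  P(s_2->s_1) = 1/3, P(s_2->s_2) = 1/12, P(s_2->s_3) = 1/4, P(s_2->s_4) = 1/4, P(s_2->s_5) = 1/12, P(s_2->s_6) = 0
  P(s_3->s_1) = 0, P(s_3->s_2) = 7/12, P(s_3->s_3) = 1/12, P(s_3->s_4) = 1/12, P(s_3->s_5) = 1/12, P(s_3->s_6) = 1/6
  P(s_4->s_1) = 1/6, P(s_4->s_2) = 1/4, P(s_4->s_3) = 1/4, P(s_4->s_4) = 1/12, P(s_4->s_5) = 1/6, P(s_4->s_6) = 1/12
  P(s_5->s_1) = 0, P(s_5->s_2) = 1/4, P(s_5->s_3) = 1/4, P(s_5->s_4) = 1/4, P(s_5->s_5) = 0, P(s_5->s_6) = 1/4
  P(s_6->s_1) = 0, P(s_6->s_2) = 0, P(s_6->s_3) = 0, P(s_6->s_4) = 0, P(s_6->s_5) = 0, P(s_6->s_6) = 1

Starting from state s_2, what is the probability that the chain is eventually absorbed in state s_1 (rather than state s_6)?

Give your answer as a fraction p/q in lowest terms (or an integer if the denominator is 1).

Answer: 128/175

Derivation:
Let a_i = P(absorbed in s_1 | start in state i).
Boundary conditions: a_s_1 = 1, a_s_6 = 0.
For each transient state i, a_i = sum_j P(i->j) * a_j:
  a_s_2 = 1/3*a_s_1 + 1/12*a_s_2 + 1/4*a_s_3 + 1/4*a_s_4 + 1/12*a_s_5 + 0*a_s_6
  a_s_3 = 0*a_s_1 + 7/12*a_s_2 + 1/12*a_s_3 + 1/12*a_s_4 + 1/12*a_s_5 + 1/6*a_s_6
  a_s_4 = 1/6*a_s_1 + 1/4*a_s_2 + 1/4*a_s_3 + 1/12*a_s_4 + 1/6*a_s_5 + 1/12*a_s_6
  a_s_5 = 0*a_s_1 + 1/4*a_s_2 + 1/4*a_s_3 + 1/4*a_s_4 + 0*a_s_5 + 1/4*a_s_6

Substituting a_s_1 = 1 and a_s_6 = 0, rearrange to (I - Q) a = r where r[i] = P(i -> s_1):
  [11/12, -1/4, -1/4, -1/12] . (a_s_2, a_s_3, a_s_4, a_s_5) = 1/3
  [-7/12, 11/12, -1/12, -1/12] . (a_s_2, a_s_3, a_s_4, a_s_5) = 0
  [-1/4, -1/4, 11/12, -1/6] . (a_s_2, a_s_3, a_s_4, a_s_5) = 1/6
  [-1/4, -1/4, -1/4, 1] . (a_s_2, a_s_3, a_s_4, a_s_5) = 0

Solving yields:
  a_s_2 = 128/175
  a_s_3 = 99/175
  a_s_4 = 109/175
  a_s_5 = 12/25

Starting state is s_2, so the absorption probability is a_s_2 = 128/175.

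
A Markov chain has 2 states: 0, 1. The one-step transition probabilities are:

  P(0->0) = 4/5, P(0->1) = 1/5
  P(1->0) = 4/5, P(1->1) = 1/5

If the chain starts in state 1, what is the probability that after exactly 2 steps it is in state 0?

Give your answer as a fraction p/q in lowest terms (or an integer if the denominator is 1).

Computing P^2 by repeated multiplication:
P^1 =
  0: [4/5, 1/5]
  1: [4/5, 1/5]
P^2 =
  0: [4/5, 1/5]
  1: [4/5, 1/5]

(P^2)[1 -> 0] = 4/5

Answer: 4/5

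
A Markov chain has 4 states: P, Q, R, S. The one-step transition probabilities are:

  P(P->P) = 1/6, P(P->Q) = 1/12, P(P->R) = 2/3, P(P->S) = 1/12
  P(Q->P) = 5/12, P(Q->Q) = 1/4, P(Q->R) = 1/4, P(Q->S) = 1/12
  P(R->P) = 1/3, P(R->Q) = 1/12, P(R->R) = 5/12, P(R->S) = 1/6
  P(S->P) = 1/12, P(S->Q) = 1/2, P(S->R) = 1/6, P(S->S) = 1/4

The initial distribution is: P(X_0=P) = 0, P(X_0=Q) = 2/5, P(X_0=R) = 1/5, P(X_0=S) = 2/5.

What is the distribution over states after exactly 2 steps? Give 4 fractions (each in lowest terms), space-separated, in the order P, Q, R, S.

Propagating the distribution step by step (d_{t+1} = d_t * P):
d_0 = (P=0, Q=2/5, R=1/5, S=2/5)
  d_1[P] = 0*1/6 + 2/5*5/12 + 1/5*1/3 + 2/5*1/12 = 4/15
  d_1[Q] = 0*1/12 + 2/5*1/4 + 1/5*1/12 + 2/5*1/2 = 19/60
  d_1[R] = 0*2/3 + 2/5*1/4 + 1/5*5/12 + 2/5*1/6 = 1/4
  d_1[S] = 0*1/12 + 2/5*1/12 + 1/5*1/6 + 2/5*1/4 = 1/6
d_1 = (P=4/15, Q=19/60, R=1/4, S=1/6)
  d_2[P] = 4/15*1/6 + 19/60*5/12 + 1/4*1/3 + 1/6*1/12 = 197/720
  d_2[Q] = 4/15*1/12 + 19/60*1/4 + 1/4*1/12 + 1/6*1/2 = 37/180
  d_2[R] = 4/15*2/3 + 19/60*1/4 + 1/4*5/12 + 1/6*1/6 = 7/18
  d_2[S] = 4/15*1/12 + 19/60*1/12 + 1/4*1/6 + 1/6*1/4 = 19/144
d_2 = (P=197/720, Q=37/180, R=7/18, S=19/144)

Answer: 197/720 37/180 7/18 19/144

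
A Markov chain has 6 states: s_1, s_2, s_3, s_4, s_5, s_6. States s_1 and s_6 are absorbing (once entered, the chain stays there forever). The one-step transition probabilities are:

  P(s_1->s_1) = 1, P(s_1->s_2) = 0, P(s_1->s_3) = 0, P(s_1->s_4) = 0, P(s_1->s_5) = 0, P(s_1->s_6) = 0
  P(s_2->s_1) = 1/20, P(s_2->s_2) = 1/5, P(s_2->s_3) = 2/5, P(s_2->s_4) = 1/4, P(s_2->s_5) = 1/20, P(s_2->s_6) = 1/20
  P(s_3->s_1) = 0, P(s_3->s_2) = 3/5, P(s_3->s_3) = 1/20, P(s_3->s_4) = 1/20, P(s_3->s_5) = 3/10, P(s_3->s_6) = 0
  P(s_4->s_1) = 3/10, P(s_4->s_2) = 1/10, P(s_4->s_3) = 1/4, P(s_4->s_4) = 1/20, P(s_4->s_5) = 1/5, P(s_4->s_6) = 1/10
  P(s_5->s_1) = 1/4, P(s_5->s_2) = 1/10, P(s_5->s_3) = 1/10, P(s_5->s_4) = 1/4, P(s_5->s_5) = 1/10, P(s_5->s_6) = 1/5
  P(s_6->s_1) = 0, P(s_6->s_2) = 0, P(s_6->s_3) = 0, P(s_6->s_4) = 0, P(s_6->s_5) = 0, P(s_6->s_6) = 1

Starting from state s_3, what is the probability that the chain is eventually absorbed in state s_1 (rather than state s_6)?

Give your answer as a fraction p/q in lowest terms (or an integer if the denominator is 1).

Answer: 13741/22401

Derivation:
Let a_i = P(absorbed in s_1 | start in state i).
Boundary conditions: a_s_1 = 1, a_s_6 = 0.
For each transient state i, a_i = sum_j P(i->j) * a_j:
  a_s_2 = 1/20*a_s_1 + 1/5*a_s_2 + 2/5*a_s_3 + 1/4*a_s_4 + 1/20*a_s_5 + 1/20*a_s_6
  a_s_3 = 0*a_s_1 + 3/5*a_s_2 + 1/20*a_s_3 + 1/20*a_s_4 + 3/10*a_s_5 + 0*a_s_6
  a_s_4 = 3/10*a_s_1 + 1/10*a_s_2 + 1/4*a_s_3 + 1/20*a_s_4 + 1/5*a_s_5 + 1/10*a_s_6
  a_s_5 = 1/4*a_s_1 + 1/10*a_s_2 + 1/10*a_s_3 + 1/4*a_s_4 + 1/10*a_s_5 + 1/5*a_s_6

Substituting a_s_1 = 1 and a_s_6 = 0, rearrange to (I - Q) a = r where r[i] = P(i -> s_1):
  [4/5, -2/5, -1/4, -1/20] . (a_s_2, a_s_3, a_s_4, a_s_5) = 1/20
  [-3/5, 19/20, -1/20, -3/10] . (a_s_2, a_s_3, a_s_4, a_s_5) = 0
  [-1/10, -1/4, 19/20, -1/5] . (a_s_2, a_s_3, a_s_4, a_s_5) = 3/10
  [-1/10, -1/10, -1/4, 9/10] . (a_s_2, a_s_3, a_s_4, a_s_5) = 1/4

Solving yields:
  a_s_2 = 13789/22401
  a_s_3 = 13741/22401
  a_s_4 = 14971/22401
  a_s_5 = 4480/7467

Starting state is s_3, so the absorption probability is a_s_3 = 13741/22401.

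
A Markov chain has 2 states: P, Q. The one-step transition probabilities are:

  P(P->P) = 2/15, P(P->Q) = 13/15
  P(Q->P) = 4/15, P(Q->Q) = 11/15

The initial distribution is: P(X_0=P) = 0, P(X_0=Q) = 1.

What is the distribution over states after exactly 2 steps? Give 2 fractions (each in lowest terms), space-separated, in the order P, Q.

Answer: 52/225 173/225

Derivation:
Propagating the distribution step by step (d_{t+1} = d_t * P):
d_0 = (P=0, Q=1)
  d_1[P] = 0*2/15 + 1*4/15 = 4/15
  d_1[Q] = 0*13/15 + 1*11/15 = 11/15
d_1 = (P=4/15, Q=11/15)
  d_2[P] = 4/15*2/15 + 11/15*4/15 = 52/225
  d_2[Q] = 4/15*13/15 + 11/15*11/15 = 173/225
d_2 = (P=52/225, Q=173/225)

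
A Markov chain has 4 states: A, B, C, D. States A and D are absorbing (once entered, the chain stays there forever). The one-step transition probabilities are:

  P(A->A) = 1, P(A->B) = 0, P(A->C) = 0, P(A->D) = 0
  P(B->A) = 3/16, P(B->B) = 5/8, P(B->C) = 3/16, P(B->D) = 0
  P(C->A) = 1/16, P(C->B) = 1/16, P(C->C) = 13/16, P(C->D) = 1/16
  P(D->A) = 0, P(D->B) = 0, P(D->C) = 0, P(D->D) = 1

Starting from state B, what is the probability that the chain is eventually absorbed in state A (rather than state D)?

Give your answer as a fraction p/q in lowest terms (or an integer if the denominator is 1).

Answer: 4/5

Derivation:
Let a_i = P(absorbed in A | start in state i).
Boundary conditions: a_A = 1, a_D = 0.
For each transient state i, a_i = sum_j P(i->j) * a_j:
  a_B = 3/16*a_A + 5/8*a_B + 3/16*a_C + 0*a_D
  a_C = 1/16*a_A + 1/16*a_B + 13/16*a_C + 1/16*a_D

Substituting a_A = 1 and a_D = 0, rearrange to (I - Q) a = r where r[i] = P(i -> A):
  [3/8, -3/16] . (a_B, a_C) = 3/16
  [-1/16, 3/16] . (a_B, a_C) = 1/16

Solving yields:
  a_B = 4/5
  a_C = 3/5

Starting state is B, so the absorption probability is a_B = 4/5.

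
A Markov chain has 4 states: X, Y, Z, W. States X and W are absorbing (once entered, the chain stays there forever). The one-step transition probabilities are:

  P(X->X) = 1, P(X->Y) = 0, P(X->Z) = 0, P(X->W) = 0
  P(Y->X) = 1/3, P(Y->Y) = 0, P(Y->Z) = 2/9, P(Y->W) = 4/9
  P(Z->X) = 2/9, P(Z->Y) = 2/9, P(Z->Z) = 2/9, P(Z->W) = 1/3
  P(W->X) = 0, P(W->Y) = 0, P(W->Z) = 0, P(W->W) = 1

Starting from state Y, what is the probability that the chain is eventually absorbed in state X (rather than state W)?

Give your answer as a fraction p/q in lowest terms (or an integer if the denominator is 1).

Answer: 25/59

Derivation:
Let a_i = P(absorbed in X | start in state i).
Boundary conditions: a_X = 1, a_W = 0.
For each transient state i, a_i = sum_j P(i->j) * a_j:
  a_Y = 1/3*a_X + 0*a_Y + 2/9*a_Z + 4/9*a_W
  a_Z = 2/9*a_X + 2/9*a_Y + 2/9*a_Z + 1/3*a_W

Substituting a_X = 1 and a_W = 0, rearrange to (I - Q) a = r where r[i] = P(i -> X):
  [1, -2/9] . (a_Y, a_Z) = 1/3
  [-2/9, 7/9] . (a_Y, a_Z) = 2/9

Solving yields:
  a_Y = 25/59
  a_Z = 24/59

Starting state is Y, so the absorption probability is a_Y = 25/59.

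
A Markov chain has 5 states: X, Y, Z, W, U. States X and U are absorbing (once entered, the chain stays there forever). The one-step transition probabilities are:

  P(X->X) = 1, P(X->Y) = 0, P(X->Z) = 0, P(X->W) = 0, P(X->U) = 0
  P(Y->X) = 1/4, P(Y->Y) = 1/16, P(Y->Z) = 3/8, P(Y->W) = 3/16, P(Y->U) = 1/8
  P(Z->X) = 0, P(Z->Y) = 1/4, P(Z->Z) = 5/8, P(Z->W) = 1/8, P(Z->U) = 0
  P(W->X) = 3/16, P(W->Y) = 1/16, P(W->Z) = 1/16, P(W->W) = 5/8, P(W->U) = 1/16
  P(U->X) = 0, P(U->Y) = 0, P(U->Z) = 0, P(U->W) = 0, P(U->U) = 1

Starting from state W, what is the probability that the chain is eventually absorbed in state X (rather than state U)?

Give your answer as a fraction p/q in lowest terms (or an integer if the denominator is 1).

Let a_i = P(absorbed in X | start in state i).
Boundary conditions: a_X = 1, a_U = 0.
For each transient state i, a_i = sum_j P(i->j) * a_j:
  a_Y = 1/4*a_X + 1/16*a_Y + 3/8*a_Z + 3/16*a_W + 1/8*a_U
  a_Z = 0*a_X + 1/4*a_Y + 5/8*a_Z + 1/8*a_W + 0*a_U
  a_W = 3/16*a_X + 1/16*a_Y + 1/16*a_Z + 5/8*a_W + 1/16*a_U

Substituting a_X = 1 and a_U = 0, rearrange to (I - Q) a = r where r[i] = P(i -> X):
  [15/16, -3/8, -3/16] . (a_Y, a_Z, a_W) = 1/4
  [-1/4, 3/8, -1/8] . (a_Y, a_Z, a_W) = 0
  [-1/16, -1/16, 3/8] . (a_Y, a_Z, a_W) = 3/16

Solving yields:
  a_Y = 113/162
  a_Z = 115/162
  a_W = 119/162

Starting state is W, so the absorption probability is a_W = 119/162.

Answer: 119/162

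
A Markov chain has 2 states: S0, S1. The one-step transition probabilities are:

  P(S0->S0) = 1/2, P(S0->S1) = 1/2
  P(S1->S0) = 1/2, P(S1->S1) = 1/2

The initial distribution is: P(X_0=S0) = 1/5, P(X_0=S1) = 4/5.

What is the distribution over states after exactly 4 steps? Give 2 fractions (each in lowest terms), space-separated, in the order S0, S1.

Propagating the distribution step by step (d_{t+1} = d_t * P):
d_0 = (S0=1/5, S1=4/5)
  d_1[S0] = 1/5*1/2 + 4/5*1/2 = 1/2
  d_1[S1] = 1/5*1/2 + 4/5*1/2 = 1/2
d_1 = (S0=1/2, S1=1/2)
  d_2[S0] = 1/2*1/2 + 1/2*1/2 = 1/2
  d_2[S1] = 1/2*1/2 + 1/2*1/2 = 1/2
d_2 = (S0=1/2, S1=1/2)
  d_3[S0] = 1/2*1/2 + 1/2*1/2 = 1/2
  d_3[S1] = 1/2*1/2 + 1/2*1/2 = 1/2
d_3 = (S0=1/2, S1=1/2)
  d_4[S0] = 1/2*1/2 + 1/2*1/2 = 1/2
  d_4[S1] = 1/2*1/2 + 1/2*1/2 = 1/2
d_4 = (S0=1/2, S1=1/2)

Answer: 1/2 1/2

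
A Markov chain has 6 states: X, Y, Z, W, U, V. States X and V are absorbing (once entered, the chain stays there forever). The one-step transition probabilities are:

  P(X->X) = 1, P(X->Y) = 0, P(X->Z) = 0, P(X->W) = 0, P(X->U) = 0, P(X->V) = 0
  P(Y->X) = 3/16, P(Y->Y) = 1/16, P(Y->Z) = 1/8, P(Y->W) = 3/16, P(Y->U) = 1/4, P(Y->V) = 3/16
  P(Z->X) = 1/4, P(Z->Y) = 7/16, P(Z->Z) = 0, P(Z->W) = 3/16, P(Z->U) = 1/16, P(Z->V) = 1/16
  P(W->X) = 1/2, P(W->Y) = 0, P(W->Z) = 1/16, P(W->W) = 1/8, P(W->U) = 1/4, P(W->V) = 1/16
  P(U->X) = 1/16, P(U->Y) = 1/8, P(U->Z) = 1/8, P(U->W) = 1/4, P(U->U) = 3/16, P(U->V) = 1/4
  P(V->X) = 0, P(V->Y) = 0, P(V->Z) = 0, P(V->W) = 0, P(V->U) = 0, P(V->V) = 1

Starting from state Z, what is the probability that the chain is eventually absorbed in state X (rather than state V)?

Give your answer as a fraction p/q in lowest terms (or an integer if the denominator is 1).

Let a_i = P(absorbed in X | start in state i).
Boundary conditions: a_X = 1, a_V = 0.
For each transient state i, a_i = sum_j P(i->j) * a_j:
  a_Y = 3/16*a_X + 1/16*a_Y + 1/8*a_Z + 3/16*a_W + 1/4*a_U + 3/16*a_V
  a_Z = 1/4*a_X + 7/16*a_Y + 0*a_Z + 3/16*a_W + 1/16*a_U + 1/16*a_V
  a_W = 1/2*a_X + 0*a_Y + 1/16*a_Z + 1/8*a_W + 1/4*a_U + 1/16*a_V
  a_U = 1/16*a_X + 1/8*a_Y + 1/8*a_Z + 1/4*a_W + 3/16*a_U + 1/4*a_V

Substituting a_X = 1 and a_V = 0, rearrange to (I - Q) a = r where r[i] = P(i -> X):
  [15/16, -1/8, -3/16, -1/4] . (a_Y, a_Z, a_W, a_U) = 3/16
  [-7/16, 1, -3/16, -1/16] . (a_Y, a_Z, a_W, a_U) = 1/4
  [0, -1/16, 7/8, -1/4] . (a_Y, a_Z, a_W, a_U) = 1/2
  [-1/8, -1/8, -1/4, 13/16] . (a_Y, a_Z, a_W, a_U) = 1/16

Solving yields:
  a_Y = 9389/16246
  a_Z = 5505/8123
  a_W = 12415/16246
  a_U = 4104/8123

Starting state is Z, so the absorption probability is a_Z = 5505/8123.

Answer: 5505/8123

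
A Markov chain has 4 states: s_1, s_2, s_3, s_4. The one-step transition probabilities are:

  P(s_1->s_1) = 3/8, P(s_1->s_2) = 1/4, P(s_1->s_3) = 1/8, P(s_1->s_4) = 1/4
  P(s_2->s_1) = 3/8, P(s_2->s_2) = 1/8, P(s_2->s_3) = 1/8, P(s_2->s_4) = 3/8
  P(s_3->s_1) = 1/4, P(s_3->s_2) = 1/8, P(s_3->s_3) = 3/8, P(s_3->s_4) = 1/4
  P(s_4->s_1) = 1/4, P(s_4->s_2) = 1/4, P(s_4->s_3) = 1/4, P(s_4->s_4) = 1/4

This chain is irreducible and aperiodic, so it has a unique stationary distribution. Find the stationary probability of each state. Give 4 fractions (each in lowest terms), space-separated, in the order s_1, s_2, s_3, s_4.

The stationary distribution satisfies pi = pi * P, i.e.:
  pi_s_1 = 3/8*pi_s_1 + 3/8*pi_s_2 + 1/4*pi_s_3 + 1/4*pi_s_4
  pi_s_2 = 1/4*pi_s_1 + 1/8*pi_s_2 + 1/8*pi_s_3 + 1/4*pi_s_4
  pi_s_3 = 1/8*pi_s_1 + 1/8*pi_s_2 + 3/8*pi_s_3 + 1/4*pi_s_4
  pi_s_4 = 1/4*pi_s_1 + 3/8*pi_s_2 + 1/4*pi_s_3 + 1/4*pi_s_4
with normalization: pi_s_1 + pi_s_2 + pi_s_3 + pi_s_4 = 1.

Using the first 3 balance equations plus normalization, the linear system A*pi = b is:
  [-5/8, 3/8, 1/4, 1/4] . pi = 0
  [1/4, -7/8, 1/8, 1/4] . pi = 0
  [1/8, 1/8, -5/8, 1/4] . pi = 0
  [1, 1, 1, 1] . pi = 1

Solving yields:
  pi_s_1 = 136/433
  pi_s_2 = 86/433
  pi_s_3 = 92/433
  pi_s_4 = 119/433

Verification (pi * P):
  136/433*3/8 + 86/433*3/8 + 92/433*1/4 + 119/433*1/4 = 136/433 = pi_s_1  (ok)
  136/433*1/4 + 86/433*1/8 + 92/433*1/8 + 119/433*1/4 = 86/433 = pi_s_2  (ok)
  136/433*1/8 + 86/433*1/8 + 92/433*3/8 + 119/433*1/4 = 92/433 = pi_s_3  (ok)
  136/433*1/4 + 86/433*3/8 + 92/433*1/4 + 119/433*1/4 = 119/433 = pi_s_4  (ok)

Answer: 136/433 86/433 92/433 119/433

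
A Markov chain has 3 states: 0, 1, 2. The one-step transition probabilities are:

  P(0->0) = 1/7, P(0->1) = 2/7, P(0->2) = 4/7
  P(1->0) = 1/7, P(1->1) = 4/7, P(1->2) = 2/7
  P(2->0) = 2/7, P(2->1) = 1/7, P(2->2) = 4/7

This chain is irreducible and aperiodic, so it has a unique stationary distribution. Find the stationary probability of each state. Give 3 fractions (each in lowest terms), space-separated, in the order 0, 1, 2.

Answer: 7/33 10/33 16/33

Derivation:
The stationary distribution satisfies pi = pi * P, i.e.:
  pi_0 = 1/7*pi_0 + 1/7*pi_1 + 2/7*pi_2
  pi_1 = 2/7*pi_0 + 4/7*pi_1 + 1/7*pi_2
  pi_2 = 4/7*pi_0 + 2/7*pi_1 + 4/7*pi_2
with normalization: pi_0 + pi_1 + pi_2 = 1.

Using the first 2 balance equations plus normalization, the linear system A*pi = b is:
  [-6/7, 1/7, 2/7] . pi = 0
  [2/7, -3/7, 1/7] . pi = 0
  [1, 1, 1] . pi = 1

Solving yields:
  pi_0 = 7/33
  pi_1 = 10/33
  pi_2 = 16/33

Verification (pi * P):
  7/33*1/7 + 10/33*1/7 + 16/33*2/7 = 7/33 = pi_0  (ok)
  7/33*2/7 + 10/33*4/7 + 16/33*1/7 = 10/33 = pi_1  (ok)
  7/33*4/7 + 10/33*2/7 + 16/33*4/7 = 16/33 = pi_2  (ok)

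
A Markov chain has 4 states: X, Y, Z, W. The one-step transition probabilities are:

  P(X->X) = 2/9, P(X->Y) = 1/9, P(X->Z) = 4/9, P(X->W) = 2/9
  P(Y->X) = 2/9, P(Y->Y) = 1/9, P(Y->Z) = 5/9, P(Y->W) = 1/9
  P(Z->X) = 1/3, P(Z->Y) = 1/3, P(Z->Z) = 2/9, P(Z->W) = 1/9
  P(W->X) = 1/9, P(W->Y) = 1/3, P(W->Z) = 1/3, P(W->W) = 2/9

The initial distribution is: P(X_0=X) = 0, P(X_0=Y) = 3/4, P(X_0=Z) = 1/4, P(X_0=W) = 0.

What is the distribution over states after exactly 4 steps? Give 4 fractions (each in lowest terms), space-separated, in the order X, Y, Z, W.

Answer: 6475/26244 3017/13122 4825/13122 4085/26244

Derivation:
Propagating the distribution step by step (d_{t+1} = d_t * P):
d_0 = (X=0, Y=3/4, Z=1/4, W=0)
  d_1[X] = 0*2/9 + 3/4*2/9 + 1/4*1/3 + 0*1/9 = 1/4
  d_1[Y] = 0*1/9 + 3/4*1/9 + 1/4*1/3 + 0*1/3 = 1/6
  d_1[Z] = 0*4/9 + 3/4*5/9 + 1/4*2/9 + 0*1/3 = 17/36
  d_1[W] = 0*2/9 + 3/4*1/9 + 1/4*1/9 + 0*2/9 = 1/9
d_1 = (X=1/4, Y=1/6, Z=17/36, W=1/9)
  d_2[X] = 1/4*2/9 + 1/6*2/9 + 17/36*1/3 + 1/9*1/9 = 85/324
  d_2[Y] = 1/4*1/9 + 1/6*1/9 + 17/36*1/3 + 1/9*1/3 = 13/54
  d_2[Z] = 1/4*4/9 + 1/6*5/9 + 17/36*2/9 + 1/9*1/3 = 28/81
  d_2[W] = 1/4*2/9 + 1/6*1/9 + 17/36*1/9 + 1/9*2/9 = 49/324
d_2 = (X=85/324, Y=13/54, Z=28/81, W=49/324)
  d_3[X] = 85/324*2/9 + 13/54*2/9 + 28/81*1/3 + 49/324*1/9 = 79/324
  d_3[Y] = 85/324*1/9 + 13/54*1/9 + 28/81*1/3 + 49/324*1/3 = 323/1458
  d_3[Z] = 85/324*4/9 + 13/54*5/9 + 28/81*2/9 + 49/324*1/3 = 367/972
  d_3[W] = 85/324*2/9 + 13/54*1/9 + 28/81*1/9 + 49/324*2/9 = 229/1458
d_3 = (X=79/324, Y=323/1458, Z=367/972, W=229/1458)
  d_4[X] = 79/324*2/9 + 323/1458*2/9 + 367/972*1/3 + 229/1458*1/9 = 6475/26244
  d_4[Y] = 79/324*1/9 + 323/1458*1/9 + 367/972*1/3 + 229/1458*1/3 = 3017/13122
  d_4[Z] = 79/324*4/9 + 323/1458*5/9 + 367/972*2/9 + 229/1458*1/3 = 4825/13122
  d_4[W] = 79/324*2/9 + 323/1458*1/9 + 367/972*1/9 + 229/1458*2/9 = 4085/26244
d_4 = (X=6475/26244, Y=3017/13122, Z=4825/13122, W=4085/26244)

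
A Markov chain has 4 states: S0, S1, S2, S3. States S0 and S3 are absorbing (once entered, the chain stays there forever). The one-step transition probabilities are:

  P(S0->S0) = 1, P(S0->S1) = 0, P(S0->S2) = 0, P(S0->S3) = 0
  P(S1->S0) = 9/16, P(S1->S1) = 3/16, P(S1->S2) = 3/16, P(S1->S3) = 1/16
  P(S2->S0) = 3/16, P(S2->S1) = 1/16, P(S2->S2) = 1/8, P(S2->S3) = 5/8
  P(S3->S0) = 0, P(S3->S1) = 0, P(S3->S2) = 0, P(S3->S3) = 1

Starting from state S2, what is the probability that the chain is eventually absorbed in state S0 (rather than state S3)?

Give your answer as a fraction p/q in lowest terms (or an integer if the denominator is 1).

Answer: 48/179

Derivation:
Let a_i = P(absorbed in S0 | start in state i).
Boundary conditions: a_S0 = 1, a_S3 = 0.
For each transient state i, a_i = sum_j P(i->j) * a_j:
  a_S1 = 9/16*a_S0 + 3/16*a_S1 + 3/16*a_S2 + 1/16*a_S3
  a_S2 = 3/16*a_S0 + 1/16*a_S1 + 1/8*a_S2 + 5/8*a_S3

Substituting a_S0 = 1 and a_S3 = 0, rearrange to (I - Q) a = r where r[i] = P(i -> S0):
  [13/16, -3/16] . (a_S1, a_S2) = 9/16
  [-1/16, 7/8] . (a_S1, a_S2) = 3/16

Solving yields:
  a_S1 = 135/179
  a_S2 = 48/179

Starting state is S2, so the absorption probability is a_S2 = 48/179.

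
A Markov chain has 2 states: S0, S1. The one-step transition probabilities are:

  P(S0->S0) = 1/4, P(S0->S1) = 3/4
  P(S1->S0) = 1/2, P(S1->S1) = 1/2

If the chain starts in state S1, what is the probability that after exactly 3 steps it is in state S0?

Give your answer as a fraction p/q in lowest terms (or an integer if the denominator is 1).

Computing P^3 by repeated multiplication:
P^1 =
  S0: [1/4, 3/4]
  S1: [1/2, 1/2]
P^2 =
  S0: [7/16, 9/16]
  S1: [3/8, 5/8]
P^3 =
  S0: [25/64, 39/64]
  S1: [13/32, 19/32]

(P^3)[S1 -> S0] = 13/32

Answer: 13/32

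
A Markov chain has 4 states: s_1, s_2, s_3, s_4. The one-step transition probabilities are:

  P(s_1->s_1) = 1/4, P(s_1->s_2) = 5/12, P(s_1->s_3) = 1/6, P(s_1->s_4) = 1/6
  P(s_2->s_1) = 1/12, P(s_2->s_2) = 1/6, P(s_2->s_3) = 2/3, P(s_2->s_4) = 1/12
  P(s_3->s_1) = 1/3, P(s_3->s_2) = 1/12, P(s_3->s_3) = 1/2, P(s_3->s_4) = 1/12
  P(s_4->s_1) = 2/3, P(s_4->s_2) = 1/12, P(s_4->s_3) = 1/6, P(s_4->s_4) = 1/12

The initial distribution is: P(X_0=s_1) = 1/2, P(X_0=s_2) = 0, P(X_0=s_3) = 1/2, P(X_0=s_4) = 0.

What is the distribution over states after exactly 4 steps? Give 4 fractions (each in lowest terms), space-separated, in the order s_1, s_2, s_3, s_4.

Propagating the distribution step by step (d_{t+1} = d_t * P):
d_0 = (s_1=1/2, s_2=0, s_3=1/2, s_4=0)
  d_1[s_1] = 1/2*1/4 + 0*1/12 + 1/2*1/3 + 0*2/3 = 7/24
  d_1[s_2] = 1/2*5/12 + 0*1/6 + 1/2*1/12 + 0*1/12 = 1/4
  d_1[s_3] = 1/2*1/6 + 0*2/3 + 1/2*1/2 + 0*1/6 = 1/3
  d_1[s_4] = 1/2*1/6 + 0*1/12 + 1/2*1/12 + 0*1/12 = 1/8
d_1 = (s_1=7/24, s_2=1/4, s_3=1/3, s_4=1/8)
  d_2[s_1] = 7/24*1/4 + 1/4*1/12 + 1/3*1/3 + 1/8*2/3 = 83/288
  d_2[s_2] = 7/24*5/12 + 1/4*1/6 + 1/3*1/12 + 1/8*1/12 = 29/144
  d_2[s_3] = 7/24*1/6 + 1/4*2/3 + 1/3*1/2 + 1/8*1/6 = 29/72
  d_2[s_4] = 7/24*1/6 + 1/4*1/12 + 1/3*1/12 + 1/8*1/12 = 31/288
d_2 = (s_1=83/288, s_2=29/144, s_3=29/72, s_4=31/288)
  d_3[s_1] = 83/288*1/4 + 29/144*1/12 + 29/72*1/3 + 31/288*2/3 = 1019/3456
  d_3[s_2] = 83/288*5/12 + 29/144*1/6 + 29/72*1/12 + 31/288*1/12 = 113/576
  d_3[s_3] = 83/288*1/6 + 29/144*2/3 + 29/72*1/2 + 31/288*1/6 = 347/864
  d_3[s_4] = 83/288*1/6 + 29/144*1/12 + 29/72*1/12 + 31/288*1/12 = 371/3456
d_3 = (s_1=1019/3456, s_2=113/576, s_3=347/864, s_4=371/3456)
  d_4[s_1] = 1019/3456*1/4 + 113/576*1/12 + 347/864*1/3 + 371/3456*2/3 = 4085/13824
  d_4[s_2] = 1019/3456*5/12 + 113/576*1/6 + 347/864*1/12 + 371/3456*1/12 = 4105/20736
  d_4[s_3] = 1019/3456*1/6 + 113/576*2/3 + 347/864*1/2 + 371/3456*1/6 = 4133/10368
  d_4[s_4] = 1019/3456*1/6 + 113/576*1/12 + 347/864*1/12 + 371/3456*1/12 = 4475/41472
d_4 = (s_1=4085/13824, s_2=4105/20736, s_3=4133/10368, s_4=4475/41472)

Answer: 4085/13824 4105/20736 4133/10368 4475/41472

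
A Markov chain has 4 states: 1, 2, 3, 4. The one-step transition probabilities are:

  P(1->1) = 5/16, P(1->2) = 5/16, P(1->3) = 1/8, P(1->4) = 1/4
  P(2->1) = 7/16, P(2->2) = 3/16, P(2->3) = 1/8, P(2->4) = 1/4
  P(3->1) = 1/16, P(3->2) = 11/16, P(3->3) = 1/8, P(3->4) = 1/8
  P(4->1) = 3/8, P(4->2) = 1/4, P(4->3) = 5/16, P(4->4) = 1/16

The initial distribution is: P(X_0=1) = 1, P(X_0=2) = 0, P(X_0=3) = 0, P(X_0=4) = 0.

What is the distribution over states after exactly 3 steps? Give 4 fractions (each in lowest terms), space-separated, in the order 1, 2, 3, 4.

Answer: 327/1024 335/1024 41/256 99/512

Derivation:
Propagating the distribution step by step (d_{t+1} = d_t * P):
d_0 = (1=1, 2=0, 3=0, 4=0)
  d_1[1] = 1*5/16 + 0*7/16 + 0*1/16 + 0*3/8 = 5/16
  d_1[2] = 1*5/16 + 0*3/16 + 0*11/16 + 0*1/4 = 5/16
  d_1[3] = 1*1/8 + 0*1/8 + 0*1/8 + 0*5/16 = 1/8
  d_1[4] = 1*1/4 + 0*1/4 + 0*1/8 + 0*1/16 = 1/4
d_1 = (1=5/16, 2=5/16, 3=1/8, 4=1/4)
  d_2[1] = 5/16*5/16 + 5/16*7/16 + 1/8*1/16 + 1/4*3/8 = 43/128
  d_2[2] = 5/16*5/16 + 5/16*3/16 + 1/8*11/16 + 1/4*1/4 = 39/128
  d_2[3] = 5/16*1/8 + 5/16*1/8 + 1/8*1/8 + 1/4*5/16 = 11/64
  d_2[4] = 5/16*1/4 + 5/16*1/4 + 1/8*1/8 + 1/4*1/16 = 3/16
d_2 = (1=43/128, 2=39/128, 3=11/64, 4=3/16)
  d_3[1] = 43/128*5/16 + 39/128*7/16 + 11/64*1/16 + 3/16*3/8 = 327/1024
  d_3[2] = 43/128*5/16 + 39/128*3/16 + 11/64*11/16 + 3/16*1/4 = 335/1024
  d_3[3] = 43/128*1/8 + 39/128*1/8 + 11/64*1/8 + 3/16*5/16 = 41/256
  d_3[4] = 43/128*1/4 + 39/128*1/4 + 11/64*1/8 + 3/16*1/16 = 99/512
d_3 = (1=327/1024, 2=335/1024, 3=41/256, 4=99/512)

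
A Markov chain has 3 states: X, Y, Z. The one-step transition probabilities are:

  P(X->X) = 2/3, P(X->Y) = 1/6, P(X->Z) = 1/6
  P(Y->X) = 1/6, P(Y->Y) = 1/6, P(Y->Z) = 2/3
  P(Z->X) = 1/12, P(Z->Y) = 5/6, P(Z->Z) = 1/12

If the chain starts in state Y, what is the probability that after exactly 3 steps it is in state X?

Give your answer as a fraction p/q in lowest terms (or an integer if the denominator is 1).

Answer: 107/432

Derivation:
Computing P^3 by repeated multiplication:
P^1 =
  X: [2/3, 1/6, 1/6]
  Y: [1/6, 1/6, 2/3]
  Z: [1/12, 5/6, 1/12]
P^2 =
  X: [35/72, 5/18, 17/72]
  Y: [7/36, 11/18, 7/36]
  Z: [29/144, 2/9, 83/144]
P^3 =
  X: [337/864, 35/108, 247/864]
  Y: [107/432, 8/27, 197/432]
  Z: [379/1728, 119/216, 397/1728]

(P^3)[Y -> X] = 107/432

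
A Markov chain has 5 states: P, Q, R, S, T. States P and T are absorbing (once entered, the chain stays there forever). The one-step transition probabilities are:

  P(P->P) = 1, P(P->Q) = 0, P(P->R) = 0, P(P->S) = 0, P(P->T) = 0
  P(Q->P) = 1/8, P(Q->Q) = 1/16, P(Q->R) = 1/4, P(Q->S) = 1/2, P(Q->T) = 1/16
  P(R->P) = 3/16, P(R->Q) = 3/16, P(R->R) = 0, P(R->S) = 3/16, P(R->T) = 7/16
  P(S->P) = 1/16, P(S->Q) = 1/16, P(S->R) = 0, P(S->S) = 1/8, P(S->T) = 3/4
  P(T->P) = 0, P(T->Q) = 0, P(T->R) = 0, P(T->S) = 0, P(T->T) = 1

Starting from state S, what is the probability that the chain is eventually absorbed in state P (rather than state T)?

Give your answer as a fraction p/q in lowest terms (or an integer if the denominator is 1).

Answer: 68/763

Derivation:
Let a_i = P(absorbed in P | start in state i).
Boundary conditions: a_P = 1, a_T = 0.
For each transient state i, a_i = sum_j P(i->j) * a_j:
  a_Q = 1/8*a_P + 1/16*a_Q + 1/4*a_R + 1/2*a_S + 1/16*a_T
  a_R = 3/16*a_P + 3/16*a_Q + 0*a_R + 3/16*a_S + 7/16*a_T
  a_S = 1/16*a_P + 1/16*a_Q + 0*a_R + 1/8*a_S + 3/4*a_T

Substituting a_P = 1 and a_T = 0, rearrange to (I - Q) a = r where r[i] = P(i -> P):
  [15/16, -1/4, -1/2] . (a_Q, a_R, a_S) = 1/8
  [-3/16, 1, -3/16] . (a_Q, a_R, a_S) = 3/16
  [-1/16, 0, 7/8] . (a_Q, a_R, a_S) = 1/16

Solving yields:
  a_Q = 27/109
  a_R = 765/3052
  a_S = 68/763

Starting state is S, so the absorption probability is a_S = 68/763.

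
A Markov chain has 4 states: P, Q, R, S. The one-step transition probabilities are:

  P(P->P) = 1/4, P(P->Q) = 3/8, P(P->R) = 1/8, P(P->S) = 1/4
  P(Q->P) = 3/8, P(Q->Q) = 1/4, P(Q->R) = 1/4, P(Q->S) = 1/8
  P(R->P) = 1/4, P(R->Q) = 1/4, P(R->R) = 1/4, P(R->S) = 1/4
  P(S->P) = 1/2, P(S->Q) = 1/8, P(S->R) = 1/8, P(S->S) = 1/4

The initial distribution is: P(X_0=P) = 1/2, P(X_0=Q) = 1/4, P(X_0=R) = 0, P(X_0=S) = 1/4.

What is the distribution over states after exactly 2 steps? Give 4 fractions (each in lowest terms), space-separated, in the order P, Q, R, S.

Propagating the distribution step by step (d_{t+1} = d_t * P):
d_0 = (P=1/2, Q=1/4, R=0, S=1/4)
  d_1[P] = 1/2*1/4 + 1/4*3/8 + 0*1/4 + 1/4*1/2 = 11/32
  d_1[Q] = 1/2*3/8 + 1/4*1/4 + 0*1/4 + 1/4*1/8 = 9/32
  d_1[R] = 1/2*1/8 + 1/4*1/4 + 0*1/4 + 1/4*1/8 = 5/32
  d_1[S] = 1/2*1/4 + 1/4*1/8 + 0*1/4 + 1/4*1/4 = 7/32
d_1 = (P=11/32, Q=9/32, R=5/32, S=7/32)
  d_2[P] = 11/32*1/4 + 9/32*3/8 + 5/32*1/4 + 7/32*1/2 = 87/256
  d_2[Q] = 11/32*3/8 + 9/32*1/4 + 5/32*1/4 + 7/32*1/8 = 17/64
  d_2[R] = 11/32*1/8 + 9/32*1/4 + 5/32*1/4 + 7/32*1/8 = 23/128
  d_2[S] = 11/32*1/4 + 9/32*1/8 + 5/32*1/4 + 7/32*1/4 = 55/256
d_2 = (P=87/256, Q=17/64, R=23/128, S=55/256)

Answer: 87/256 17/64 23/128 55/256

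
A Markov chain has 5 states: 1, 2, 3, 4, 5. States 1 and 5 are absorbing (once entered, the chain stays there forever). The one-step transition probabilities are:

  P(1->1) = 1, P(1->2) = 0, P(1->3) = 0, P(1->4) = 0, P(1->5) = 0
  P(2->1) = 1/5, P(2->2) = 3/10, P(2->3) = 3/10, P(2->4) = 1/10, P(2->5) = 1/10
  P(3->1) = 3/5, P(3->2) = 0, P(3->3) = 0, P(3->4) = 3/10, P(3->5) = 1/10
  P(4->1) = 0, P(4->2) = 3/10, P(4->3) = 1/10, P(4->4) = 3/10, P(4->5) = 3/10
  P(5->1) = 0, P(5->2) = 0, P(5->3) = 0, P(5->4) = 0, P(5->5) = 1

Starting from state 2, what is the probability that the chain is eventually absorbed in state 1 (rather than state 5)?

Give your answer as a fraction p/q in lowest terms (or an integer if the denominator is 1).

Answer: 133/206

Derivation:
Let a_i = P(absorbed in 1 | start in state i).
Boundary conditions: a_1 = 1, a_5 = 0.
For each transient state i, a_i = sum_j P(i->j) * a_j:
  a_2 = 1/5*a_1 + 3/10*a_2 + 3/10*a_3 + 1/10*a_4 + 1/10*a_5
  a_3 = 3/5*a_1 + 0*a_2 + 0*a_3 + 3/10*a_4 + 1/10*a_5
  a_4 = 0*a_1 + 3/10*a_2 + 1/10*a_3 + 3/10*a_4 + 3/10*a_5

Substituting a_1 = 1 and a_5 = 0, rearrange to (I - Q) a = r where r[i] = P(i -> 1):
  [7/10, -3/10, -1/10] . (a_2, a_3, a_4) = 1/5
  [0, 1, -3/10] . (a_2, a_3, a_4) = 3/5
  [-3/10, -1/10, 7/10] . (a_2, a_3, a_4) = 0

Solving yields:
  a_2 = 133/206
  a_3 = 147/206
  a_4 = 39/103

Starting state is 2, so the absorption probability is a_2 = 133/206.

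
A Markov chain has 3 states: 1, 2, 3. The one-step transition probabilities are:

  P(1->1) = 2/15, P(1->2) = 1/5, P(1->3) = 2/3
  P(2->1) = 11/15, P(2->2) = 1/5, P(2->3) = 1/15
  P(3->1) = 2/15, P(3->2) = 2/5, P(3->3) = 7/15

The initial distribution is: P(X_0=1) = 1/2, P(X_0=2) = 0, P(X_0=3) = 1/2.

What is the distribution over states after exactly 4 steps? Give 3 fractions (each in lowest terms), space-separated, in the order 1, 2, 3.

Propagating the distribution step by step (d_{t+1} = d_t * P):
d_0 = (1=1/2, 2=0, 3=1/2)
  d_1[1] = 1/2*2/15 + 0*11/15 + 1/2*2/15 = 2/15
  d_1[2] = 1/2*1/5 + 0*1/5 + 1/2*2/5 = 3/10
  d_1[3] = 1/2*2/3 + 0*1/15 + 1/2*7/15 = 17/30
d_1 = (1=2/15, 2=3/10, 3=17/30)
  d_2[1] = 2/15*2/15 + 3/10*11/15 + 17/30*2/15 = 47/150
  d_2[2] = 2/15*1/5 + 3/10*1/5 + 17/30*2/5 = 47/150
  d_2[3] = 2/15*2/3 + 3/10*1/15 + 17/30*7/15 = 28/75
d_2 = (1=47/150, 2=47/150, 3=28/75)
  d_3[1] = 47/150*2/15 + 47/150*11/15 + 28/75*2/15 = 241/750
  d_3[2] = 47/150*1/5 + 47/150*1/5 + 28/75*2/5 = 103/375
  d_3[3] = 47/150*2/3 + 47/150*1/15 + 28/75*7/15 = 101/250
d_3 = (1=241/750, 2=103/375, 3=101/250)
  d_4[1] = 241/750*2/15 + 103/375*11/15 + 101/250*2/15 = 559/1875
  d_4[2] = 241/750*1/5 + 103/375*1/5 + 101/250*2/5 = 351/1250
  d_4[3] = 241/750*2/3 + 103/375*1/15 + 101/250*7/15 = 1579/3750
d_4 = (1=559/1875, 2=351/1250, 3=1579/3750)

Answer: 559/1875 351/1250 1579/3750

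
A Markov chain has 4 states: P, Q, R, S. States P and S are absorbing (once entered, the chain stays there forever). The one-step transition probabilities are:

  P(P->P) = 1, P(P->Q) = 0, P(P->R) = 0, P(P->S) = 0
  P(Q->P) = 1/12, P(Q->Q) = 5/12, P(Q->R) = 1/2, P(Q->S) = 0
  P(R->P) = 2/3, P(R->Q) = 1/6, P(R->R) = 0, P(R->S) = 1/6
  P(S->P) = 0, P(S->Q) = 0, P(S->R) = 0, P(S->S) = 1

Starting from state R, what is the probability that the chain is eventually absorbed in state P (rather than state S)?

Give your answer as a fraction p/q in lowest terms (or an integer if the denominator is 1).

Let a_i = P(absorbed in P | start in state i).
Boundary conditions: a_P = 1, a_S = 0.
For each transient state i, a_i = sum_j P(i->j) * a_j:
  a_Q = 1/12*a_P + 5/12*a_Q + 1/2*a_R + 0*a_S
  a_R = 2/3*a_P + 1/6*a_Q + 0*a_R + 1/6*a_S

Substituting a_P = 1 and a_S = 0, rearrange to (I - Q) a = r where r[i] = P(i -> P):
  [7/12, -1/2] . (a_Q, a_R) = 1/12
  [-1/6, 1] . (a_Q, a_R) = 2/3

Solving yields:
  a_Q = 5/6
  a_R = 29/36

Starting state is R, so the absorption probability is a_R = 29/36.

Answer: 29/36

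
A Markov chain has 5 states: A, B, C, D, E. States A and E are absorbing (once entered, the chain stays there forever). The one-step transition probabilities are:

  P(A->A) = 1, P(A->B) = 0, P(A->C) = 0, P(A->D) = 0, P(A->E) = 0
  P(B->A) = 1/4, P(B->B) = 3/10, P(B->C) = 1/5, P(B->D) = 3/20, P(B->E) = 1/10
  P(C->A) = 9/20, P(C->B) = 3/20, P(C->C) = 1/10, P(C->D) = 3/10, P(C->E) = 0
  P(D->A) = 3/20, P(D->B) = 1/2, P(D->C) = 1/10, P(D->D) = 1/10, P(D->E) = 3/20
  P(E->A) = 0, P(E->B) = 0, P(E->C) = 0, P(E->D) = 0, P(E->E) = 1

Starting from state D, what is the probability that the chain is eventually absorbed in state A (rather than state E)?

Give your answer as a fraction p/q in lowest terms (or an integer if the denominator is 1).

Let a_i = P(absorbed in A | start in state i).
Boundary conditions: a_A = 1, a_E = 0.
For each transient state i, a_i = sum_j P(i->j) * a_j:
  a_B = 1/4*a_A + 3/10*a_B + 1/5*a_C + 3/20*a_D + 1/10*a_E
  a_C = 9/20*a_A + 3/20*a_B + 1/10*a_C + 3/10*a_D + 0*a_E
  a_D = 3/20*a_A + 1/2*a_B + 1/10*a_C + 1/10*a_D + 3/20*a_E

Substituting a_A = 1 and a_E = 0, rearrange to (I - Q) a = r where r[i] = P(i -> A):
  [7/10, -1/5, -3/20] . (a_B, a_C, a_D) = 1/4
  [-3/20, 9/10, -3/10] . (a_B, a_C, a_D) = 9/20
  [-1/2, -1/10, 9/10] . (a_B, a_C, a_D) = 3/20

Solving yields:
  a_B = 32/43
  a_C = 73/86
  a_D = 29/43

Starting state is D, so the absorption probability is a_D = 29/43.

Answer: 29/43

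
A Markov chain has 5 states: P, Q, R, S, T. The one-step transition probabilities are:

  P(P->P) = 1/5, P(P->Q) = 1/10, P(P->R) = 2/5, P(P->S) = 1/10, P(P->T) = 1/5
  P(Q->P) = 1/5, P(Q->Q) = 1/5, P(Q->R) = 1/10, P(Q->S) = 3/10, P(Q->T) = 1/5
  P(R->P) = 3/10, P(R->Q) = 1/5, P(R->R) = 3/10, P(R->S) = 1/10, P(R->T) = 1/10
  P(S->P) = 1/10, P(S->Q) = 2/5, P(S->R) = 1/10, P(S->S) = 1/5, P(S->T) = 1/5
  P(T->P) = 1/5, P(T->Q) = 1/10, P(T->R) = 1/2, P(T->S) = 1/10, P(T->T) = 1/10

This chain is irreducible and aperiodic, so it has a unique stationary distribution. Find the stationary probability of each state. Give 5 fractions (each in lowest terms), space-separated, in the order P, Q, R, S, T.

The stationary distribution satisfies pi = pi * P, i.e.:
  pi_P = 1/5*pi_P + 1/5*pi_Q + 3/10*pi_R + 1/10*pi_S + 1/5*pi_T
  pi_Q = 1/10*pi_P + 1/5*pi_Q + 1/5*pi_R + 2/5*pi_S + 1/10*pi_T
  pi_R = 2/5*pi_P + 1/10*pi_Q + 3/10*pi_R + 1/10*pi_S + 1/2*pi_T
  pi_S = 1/10*pi_P + 3/10*pi_Q + 1/10*pi_R + 1/5*pi_S + 1/10*pi_T
  pi_T = 1/5*pi_P + 1/5*pi_Q + 1/10*pi_R + 1/5*pi_S + 1/10*pi_T
with normalization: pi_P + pi_Q + pi_R + pi_S + pi_T = 1.

Using the first 4 balance equations plus normalization, the linear system A*pi = b is:
  [-4/5, 1/5, 3/10, 1/10, 1/5] . pi = 0
  [1/10, -4/5, 1/5, 2/5, 1/10] . pi = 0
  [2/5, 1/10, -7/10, 1/10, 1/2] . pi = 0
  [1/10, 3/10, 1/10, -4/5, 1/10] . pi = 0
  [1, 1, 1, 1, 1] . pi = 1

Solving yields:
  pi_P = 225/1057
  pi_Q = 205/1057
  pi_R = 299/1057
  pi_S = 163/1057
  pi_T = 165/1057

Verification (pi * P):
  225/1057*1/5 + 205/1057*1/5 + 299/1057*3/10 + 163/1057*1/10 + 165/1057*1/5 = 225/1057 = pi_P  (ok)
  225/1057*1/10 + 205/1057*1/5 + 299/1057*1/5 + 163/1057*2/5 + 165/1057*1/10 = 205/1057 = pi_Q  (ok)
  225/1057*2/5 + 205/1057*1/10 + 299/1057*3/10 + 163/1057*1/10 + 165/1057*1/2 = 299/1057 = pi_R  (ok)
  225/1057*1/10 + 205/1057*3/10 + 299/1057*1/10 + 163/1057*1/5 + 165/1057*1/10 = 163/1057 = pi_S  (ok)
  225/1057*1/5 + 205/1057*1/5 + 299/1057*1/10 + 163/1057*1/5 + 165/1057*1/10 = 165/1057 = pi_T  (ok)

Answer: 225/1057 205/1057 299/1057 163/1057 165/1057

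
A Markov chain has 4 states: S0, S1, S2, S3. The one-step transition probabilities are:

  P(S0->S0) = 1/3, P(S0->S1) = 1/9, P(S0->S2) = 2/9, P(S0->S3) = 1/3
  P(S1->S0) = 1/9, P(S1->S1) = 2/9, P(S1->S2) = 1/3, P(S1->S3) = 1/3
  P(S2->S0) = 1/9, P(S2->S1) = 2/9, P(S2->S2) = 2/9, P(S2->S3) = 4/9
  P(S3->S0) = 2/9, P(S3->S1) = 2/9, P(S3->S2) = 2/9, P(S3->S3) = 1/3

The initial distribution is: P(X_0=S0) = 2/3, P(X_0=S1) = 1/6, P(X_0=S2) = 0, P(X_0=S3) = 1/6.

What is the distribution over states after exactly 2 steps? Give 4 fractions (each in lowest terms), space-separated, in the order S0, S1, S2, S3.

Propagating the distribution step by step (d_{t+1} = d_t * P):
d_0 = (S0=2/3, S1=1/6, S2=0, S3=1/6)
  d_1[S0] = 2/3*1/3 + 1/6*1/9 + 0*1/9 + 1/6*2/9 = 5/18
  d_1[S1] = 2/3*1/9 + 1/6*2/9 + 0*2/9 + 1/6*2/9 = 4/27
  d_1[S2] = 2/3*2/9 + 1/6*1/3 + 0*2/9 + 1/6*2/9 = 13/54
  d_1[S3] = 2/3*1/3 + 1/6*1/3 + 0*4/9 + 1/6*1/3 = 1/3
d_1 = (S0=5/18, S1=4/27, S2=13/54, S3=1/3)
  d_2[S0] = 5/18*1/3 + 4/27*1/9 + 13/54*1/9 + 1/3*2/9 = 17/81
  d_2[S1] = 5/18*1/9 + 4/27*2/9 + 13/54*2/9 + 1/3*2/9 = 31/162
  d_2[S2] = 5/18*2/9 + 4/27*1/3 + 13/54*2/9 + 1/3*2/9 = 58/243
  d_2[S3] = 5/18*1/3 + 4/27*1/3 + 13/54*4/9 + 1/3*1/3 = 175/486
d_2 = (S0=17/81, S1=31/162, S2=58/243, S3=175/486)

Answer: 17/81 31/162 58/243 175/486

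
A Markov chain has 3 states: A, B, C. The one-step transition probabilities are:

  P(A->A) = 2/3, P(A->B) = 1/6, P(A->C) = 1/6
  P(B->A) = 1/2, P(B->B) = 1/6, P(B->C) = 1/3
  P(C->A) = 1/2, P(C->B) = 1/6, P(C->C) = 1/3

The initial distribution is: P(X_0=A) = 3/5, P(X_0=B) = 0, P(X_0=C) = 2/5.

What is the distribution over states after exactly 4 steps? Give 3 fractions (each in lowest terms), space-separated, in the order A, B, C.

Answer: 3/5 1/6 7/30

Derivation:
Propagating the distribution step by step (d_{t+1} = d_t * P):
d_0 = (A=3/5, B=0, C=2/5)
  d_1[A] = 3/5*2/3 + 0*1/2 + 2/5*1/2 = 3/5
  d_1[B] = 3/5*1/6 + 0*1/6 + 2/5*1/6 = 1/6
  d_1[C] = 3/5*1/6 + 0*1/3 + 2/5*1/3 = 7/30
d_1 = (A=3/5, B=1/6, C=7/30)
  d_2[A] = 3/5*2/3 + 1/6*1/2 + 7/30*1/2 = 3/5
  d_2[B] = 3/5*1/6 + 1/6*1/6 + 7/30*1/6 = 1/6
  d_2[C] = 3/5*1/6 + 1/6*1/3 + 7/30*1/3 = 7/30
d_2 = (A=3/5, B=1/6, C=7/30)
  d_3[A] = 3/5*2/3 + 1/6*1/2 + 7/30*1/2 = 3/5
  d_3[B] = 3/5*1/6 + 1/6*1/6 + 7/30*1/6 = 1/6
  d_3[C] = 3/5*1/6 + 1/6*1/3 + 7/30*1/3 = 7/30
d_3 = (A=3/5, B=1/6, C=7/30)
  d_4[A] = 3/5*2/3 + 1/6*1/2 + 7/30*1/2 = 3/5
  d_4[B] = 3/5*1/6 + 1/6*1/6 + 7/30*1/6 = 1/6
  d_4[C] = 3/5*1/6 + 1/6*1/3 + 7/30*1/3 = 7/30
d_4 = (A=3/5, B=1/6, C=7/30)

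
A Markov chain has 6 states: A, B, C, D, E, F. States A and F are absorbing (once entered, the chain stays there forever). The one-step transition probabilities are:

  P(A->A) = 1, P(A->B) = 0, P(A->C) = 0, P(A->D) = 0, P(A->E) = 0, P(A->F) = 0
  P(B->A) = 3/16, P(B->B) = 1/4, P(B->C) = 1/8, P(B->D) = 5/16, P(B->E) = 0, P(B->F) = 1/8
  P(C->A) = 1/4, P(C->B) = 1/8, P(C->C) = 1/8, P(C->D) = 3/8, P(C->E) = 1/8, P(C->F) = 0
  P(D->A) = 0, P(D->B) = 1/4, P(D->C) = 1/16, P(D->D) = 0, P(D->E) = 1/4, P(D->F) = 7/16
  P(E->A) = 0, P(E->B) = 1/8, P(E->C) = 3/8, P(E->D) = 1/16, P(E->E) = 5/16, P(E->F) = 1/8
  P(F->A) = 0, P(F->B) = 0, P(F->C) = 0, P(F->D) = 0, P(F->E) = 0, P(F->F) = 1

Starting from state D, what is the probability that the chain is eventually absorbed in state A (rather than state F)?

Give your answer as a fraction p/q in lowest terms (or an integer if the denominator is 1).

Answer: 2179/9411

Derivation:
Let a_i = P(absorbed in A | start in state i).
Boundary conditions: a_A = 1, a_F = 0.
For each transient state i, a_i = sum_j P(i->j) * a_j:
  a_B = 3/16*a_A + 1/4*a_B + 1/8*a_C + 5/16*a_D + 0*a_E + 1/8*a_F
  a_C = 1/4*a_A + 1/8*a_B + 1/8*a_C + 3/8*a_D + 1/8*a_E + 0*a_F
  a_D = 0*a_A + 1/4*a_B + 1/16*a_C + 0*a_D + 1/4*a_E + 7/16*a_F
  a_E = 0*a_A + 1/8*a_B + 3/8*a_C + 1/16*a_D + 5/16*a_E + 1/8*a_F

Substituting a_A = 1 and a_F = 0, rearrange to (I - Q) a = r where r[i] = P(i -> A):
  [3/4, -1/8, -5/16, 0] . (a_B, a_C, a_D, a_E) = 3/16
  [-1/8, 7/8, -3/8, -1/8] . (a_B, a_C, a_D, a_E) = 1/4
  [-1/4, -1/16, 1, -1/4] . (a_B, a_C, a_D, a_E) = 0
  [-1/8, -3/8, -1/16, 11/16] . (a_B, a_C, a_D, a_E) = 0

Solving yields:
  a_B = 1348/3137
  a_C = 4700/9411
  a_D = 2179/9411
  a_E = 3497/9411

Starting state is D, so the absorption probability is a_D = 2179/9411.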